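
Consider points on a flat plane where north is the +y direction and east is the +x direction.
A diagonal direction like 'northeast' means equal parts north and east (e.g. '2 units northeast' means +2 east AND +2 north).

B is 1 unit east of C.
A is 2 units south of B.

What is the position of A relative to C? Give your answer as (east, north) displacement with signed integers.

Place C at the origin (east=0, north=0).
  B is 1 unit east of C: delta (east=+1, north=+0); B at (east=1, north=0).
  A is 2 units south of B: delta (east=+0, north=-2); A at (east=1, north=-2).
Therefore A relative to C: (east=1, north=-2).

Answer: A is at (east=1, north=-2) relative to C.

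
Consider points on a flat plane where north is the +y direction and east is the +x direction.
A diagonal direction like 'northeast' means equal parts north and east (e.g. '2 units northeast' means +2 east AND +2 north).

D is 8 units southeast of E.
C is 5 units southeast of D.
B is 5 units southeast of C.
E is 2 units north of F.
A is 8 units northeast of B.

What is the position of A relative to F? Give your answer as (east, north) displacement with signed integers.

Place F at the origin (east=0, north=0).
  E is 2 units north of F: delta (east=+0, north=+2); E at (east=0, north=2).
  D is 8 units southeast of E: delta (east=+8, north=-8); D at (east=8, north=-6).
  C is 5 units southeast of D: delta (east=+5, north=-5); C at (east=13, north=-11).
  B is 5 units southeast of C: delta (east=+5, north=-5); B at (east=18, north=-16).
  A is 8 units northeast of B: delta (east=+8, north=+8); A at (east=26, north=-8).
Therefore A relative to F: (east=26, north=-8).

Answer: A is at (east=26, north=-8) relative to F.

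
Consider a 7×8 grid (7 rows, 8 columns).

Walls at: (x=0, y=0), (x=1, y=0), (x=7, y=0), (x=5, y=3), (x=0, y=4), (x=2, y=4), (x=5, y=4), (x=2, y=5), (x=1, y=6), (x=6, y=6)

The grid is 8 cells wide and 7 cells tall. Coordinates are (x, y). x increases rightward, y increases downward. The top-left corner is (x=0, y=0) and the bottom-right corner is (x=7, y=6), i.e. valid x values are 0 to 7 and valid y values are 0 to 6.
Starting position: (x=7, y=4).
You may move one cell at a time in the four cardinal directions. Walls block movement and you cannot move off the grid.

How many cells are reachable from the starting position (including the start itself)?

BFS flood-fill from (x=7, y=4):
  Distance 0: (x=7, y=4)
  Distance 1: (x=7, y=3), (x=6, y=4), (x=7, y=5)
  Distance 2: (x=7, y=2), (x=6, y=3), (x=6, y=5), (x=7, y=6)
  Distance 3: (x=7, y=1), (x=6, y=2), (x=5, y=5)
  Distance 4: (x=6, y=1), (x=5, y=2), (x=4, y=5), (x=5, y=6)
  Distance 5: (x=6, y=0), (x=5, y=1), (x=4, y=2), (x=4, y=4), (x=3, y=5), (x=4, y=6)
  Distance 6: (x=5, y=0), (x=4, y=1), (x=3, y=2), (x=4, y=3), (x=3, y=4), (x=3, y=6)
  Distance 7: (x=4, y=0), (x=3, y=1), (x=2, y=2), (x=3, y=3), (x=2, y=6)
  Distance 8: (x=3, y=0), (x=2, y=1), (x=1, y=2), (x=2, y=3)
  Distance 9: (x=2, y=0), (x=1, y=1), (x=0, y=2), (x=1, y=3)
  Distance 10: (x=0, y=1), (x=0, y=3), (x=1, y=4)
  Distance 11: (x=1, y=5)
  Distance 12: (x=0, y=5)
  Distance 13: (x=0, y=6)
Total reachable: 46 (grid has 46 open cells total)

Answer: Reachable cells: 46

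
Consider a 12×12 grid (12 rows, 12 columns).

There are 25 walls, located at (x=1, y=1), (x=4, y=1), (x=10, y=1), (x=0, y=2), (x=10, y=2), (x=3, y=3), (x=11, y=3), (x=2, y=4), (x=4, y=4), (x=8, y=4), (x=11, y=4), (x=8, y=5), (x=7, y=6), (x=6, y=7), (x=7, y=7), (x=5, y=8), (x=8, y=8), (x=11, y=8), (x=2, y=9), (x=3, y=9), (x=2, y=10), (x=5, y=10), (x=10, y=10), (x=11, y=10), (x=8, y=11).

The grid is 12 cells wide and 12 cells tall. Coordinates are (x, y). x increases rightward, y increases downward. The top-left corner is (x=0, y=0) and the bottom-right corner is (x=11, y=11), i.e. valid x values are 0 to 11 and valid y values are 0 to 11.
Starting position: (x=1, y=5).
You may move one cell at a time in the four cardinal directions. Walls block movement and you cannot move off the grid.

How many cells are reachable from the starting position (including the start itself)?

Answer: Reachable cells: 119

Derivation:
BFS flood-fill from (x=1, y=5):
  Distance 0: (x=1, y=5)
  Distance 1: (x=1, y=4), (x=0, y=5), (x=2, y=5), (x=1, y=6)
  Distance 2: (x=1, y=3), (x=0, y=4), (x=3, y=5), (x=0, y=6), (x=2, y=6), (x=1, y=7)
  Distance 3: (x=1, y=2), (x=0, y=3), (x=2, y=3), (x=3, y=4), (x=4, y=5), (x=3, y=6), (x=0, y=7), (x=2, y=7), (x=1, y=8)
  Distance 4: (x=2, y=2), (x=5, y=5), (x=4, y=6), (x=3, y=7), (x=0, y=8), (x=2, y=8), (x=1, y=9)
  Distance 5: (x=2, y=1), (x=3, y=2), (x=5, y=4), (x=6, y=5), (x=5, y=6), (x=4, y=7), (x=3, y=8), (x=0, y=9), (x=1, y=10)
  Distance 6: (x=2, y=0), (x=3, y=1), (x=4, y=2), (x=5, y=3), (x=6, y=4), (x=7, y=5), (x=6, y=6), (x=5, y=7), (x=4, y=8), (x=0, y=10), (x=1, y=11)
  Distance 7: (x=1, y=0), (x=3, y=0), (x=5, y=2), (x=4, y=3), (x=6, y=3), (x=7, y=4), (x=4, y=9), (x=0, y=11), (x=2, y=11)
  Distance 8: (x=0, y=0), (x=4, y=0), (x=5, y=1), (x=6, y=2), (x=7, y=3), (x=5, y=9), (x=4, y=10), (x=3, y=11)
  Distance 9: (x=5, y=0), (x=0, y=1), (x=6, y=1), (x=7, y=2), (x=8, y=3), (x=6, y=9), (x=3, y=10), (x=4, y=11)
  Distance 10: (x=6, y=0), (x=7, y=1), (x=8, y=2), (x=9, y=3), (x=6, y=8), (x=7, y=9), (x=6, y=10), (x=5, y=11)
  Distance 11: (x=7, y=0), (x=8, y=1), (x=9, y=2), (x=10, y=3), (x=9, y=4), (x=7, y=8), (x=8, y=9), (x=7, y=10), (x=6, y=11)
  Distance 12: (x=8, y=0), (x=9, y=1), (x=10, y=4), (x=9, y=5), (x=9, y=9), (x=8, y=10), (x=7, y=11)
  Distance 13: (x=9, y=0), (x=10, y=5), (x=9, y=6), (x=9, y=8), (x=10, y=9), (x=9, y=10)
  Distance 14: (x=10, y=0), (x=11, y=5), (x=8, y=6), (x=10, y=6), (x=9, y=7), (x=10, y=8), (x=11, y=9), (x=9, y=11)
  Distance 15: (x=11, y=0), (x=11, y=6), (x=8, y=7), (x=10, y=7), (x=10, y=11)
  Distance 16: (x=11, y=1), (x=11, y=7), (x=11, y=11)
  Distance 17: (x=11, y=2)
Total reachable: 119 (grid has 119 open cells total)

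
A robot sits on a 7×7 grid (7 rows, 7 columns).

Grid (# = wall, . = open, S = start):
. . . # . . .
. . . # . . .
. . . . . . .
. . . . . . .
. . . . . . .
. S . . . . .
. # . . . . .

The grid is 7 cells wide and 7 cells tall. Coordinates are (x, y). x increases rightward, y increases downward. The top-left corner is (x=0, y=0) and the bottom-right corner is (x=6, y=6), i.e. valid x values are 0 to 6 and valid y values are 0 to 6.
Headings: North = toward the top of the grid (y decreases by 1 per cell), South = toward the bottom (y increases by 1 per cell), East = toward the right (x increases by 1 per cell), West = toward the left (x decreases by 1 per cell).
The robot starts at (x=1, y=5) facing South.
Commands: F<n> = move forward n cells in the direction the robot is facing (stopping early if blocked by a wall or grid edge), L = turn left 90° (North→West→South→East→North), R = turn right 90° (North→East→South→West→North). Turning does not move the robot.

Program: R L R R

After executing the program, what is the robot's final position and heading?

Start: (x=1, y=5), facing South
  R: turn right, now facing West
  L: turn left, now facing South
  R: turn right, now facing West
  R: turn right, now facing North
Final: (x=1, y=5), facing North

Answer: Final position: (x=1, y=5), facing North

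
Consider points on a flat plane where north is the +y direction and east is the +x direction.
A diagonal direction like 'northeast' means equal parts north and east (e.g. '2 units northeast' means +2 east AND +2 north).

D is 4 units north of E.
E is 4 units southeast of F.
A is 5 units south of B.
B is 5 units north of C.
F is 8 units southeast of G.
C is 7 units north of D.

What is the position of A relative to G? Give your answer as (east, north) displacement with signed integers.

Answer: A is at (east=12, north=-1) relative to G.

Derivation:
Place G at the origin (east=0, north=0).
  F is 8 units southeast of G: delta (east=+8, north=-8); F at (east=8, north=-8).
  E is 4 units southeast of F: delta (east=+4, north=-4); E at (east=12, north=-12).
  D is 4 units north of E: delta (east=+0, north=+4); D at (east=12, north=-8).
  C is 7 units north of D: delta (east=+0, north=+7); C at (east=12, north=-1).
  B is 5 units north of C: delta (east=+0, north=+5); B at (east=12, north=4).
  A is 5 units south of B: delta (east=+0, north=-5); A at (east=12, north=-1).
Therefore A relative to G: (east=12, north=-1).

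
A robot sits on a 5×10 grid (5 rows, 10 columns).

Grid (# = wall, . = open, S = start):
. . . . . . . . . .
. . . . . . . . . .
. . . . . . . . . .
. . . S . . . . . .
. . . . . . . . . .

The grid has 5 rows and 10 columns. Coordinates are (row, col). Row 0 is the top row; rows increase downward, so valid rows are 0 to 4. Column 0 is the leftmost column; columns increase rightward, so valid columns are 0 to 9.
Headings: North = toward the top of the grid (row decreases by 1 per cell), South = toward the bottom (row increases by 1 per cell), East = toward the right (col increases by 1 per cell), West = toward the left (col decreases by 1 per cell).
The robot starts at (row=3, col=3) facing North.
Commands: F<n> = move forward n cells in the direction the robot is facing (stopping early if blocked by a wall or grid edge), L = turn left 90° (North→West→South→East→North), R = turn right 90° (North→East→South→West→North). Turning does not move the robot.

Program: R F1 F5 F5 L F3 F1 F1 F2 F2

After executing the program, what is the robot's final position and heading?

Answer: Final position: (row=0, col=9), facing North

Derivation:
Start: (row=3, col=3), facing North
  R: turn right, now facing East
  F1: move forward 1, now at (row=3, col=4)
  F5: move forward 5, now at (row=3, col=9)
  F5: move forward 0/5 (blocked), now at (row=3, col=9)
  L: turn left, now facing North
  F3: move forward 3, now at (row=0, col=9)
  F1: move forward 0/1 (blocked), now at (row=0, col=9)
  F1: move forward 0/1 (blocked), now at (row=0, col=9)
  F2: move forward 0/2 (blocked), now at (row=0, col=9)
  F2: move forward 0/2 (blocked), now at (row=0, col=9)
Final: (row=0, col=9), facing North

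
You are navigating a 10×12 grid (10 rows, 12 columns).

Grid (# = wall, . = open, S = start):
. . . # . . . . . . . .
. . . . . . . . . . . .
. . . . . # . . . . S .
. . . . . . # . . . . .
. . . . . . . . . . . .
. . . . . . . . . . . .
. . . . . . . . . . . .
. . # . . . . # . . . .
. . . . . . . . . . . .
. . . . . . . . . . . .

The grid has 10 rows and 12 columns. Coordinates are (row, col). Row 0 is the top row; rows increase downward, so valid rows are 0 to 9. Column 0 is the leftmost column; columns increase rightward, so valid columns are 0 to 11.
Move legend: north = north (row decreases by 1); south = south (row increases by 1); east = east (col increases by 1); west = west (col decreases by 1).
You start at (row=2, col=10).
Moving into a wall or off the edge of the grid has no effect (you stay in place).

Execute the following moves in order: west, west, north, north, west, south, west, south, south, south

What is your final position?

Answer: Final position: (row=2, col=6)

Derivation:
Start: (row=2, col=10)
  west (west): (row=2, col=10) -> (row=2, col=9)
  west (west): (row=2, col=9) -> (row=2, col=8)
  north (north): (row=2, col=8) -> (row=1, col=8)
  north (north): (row=1, col=8) -> (row=0, col=8)
  west (west): (row=0, col=8) -> (row=0, col=7)
  south (south): (row=0, col=7) -> (row=1, col=7)
  west (west): (row=1, col=7) -> (row=1, col=6)
  south (south): (row=1, col=6) -> (row=2, col=6)
  south (south): blocked, stay at (row=2, col=6)
  south (south): blocked, stay at (row=2, col=6)
Final: (row=2, col=6)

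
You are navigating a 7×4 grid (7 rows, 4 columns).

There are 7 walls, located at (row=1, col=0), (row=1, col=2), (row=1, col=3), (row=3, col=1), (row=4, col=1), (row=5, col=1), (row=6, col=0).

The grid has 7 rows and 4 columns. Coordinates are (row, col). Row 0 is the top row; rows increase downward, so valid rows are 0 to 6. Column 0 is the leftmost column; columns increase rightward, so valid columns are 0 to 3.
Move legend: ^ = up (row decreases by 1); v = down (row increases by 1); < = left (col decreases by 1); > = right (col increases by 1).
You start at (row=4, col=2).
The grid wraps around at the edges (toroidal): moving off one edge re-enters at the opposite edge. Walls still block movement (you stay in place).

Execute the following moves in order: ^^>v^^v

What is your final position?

Start: (row=4, col=2)
  ^ (up): (row=4, col=2) -> (row=3, col=2)
  ^ (up): (row=3, col=2) -> (row=2, col=2)
  > (right): (row=2, col=2) -> (row=2, col=3)
  v (down): (row=2, col=3) -> (row=3, col=3)
  ^ (up): (row=3, col=3) -> (row=2, col=3)
  ^ (up): blocked, stay at (row=2, col=3)
  v (down): (row=2, col=3) -> (row=3, col=3)
Final: (row=3, col=3)

Answer: Final position: (row=3, col=3)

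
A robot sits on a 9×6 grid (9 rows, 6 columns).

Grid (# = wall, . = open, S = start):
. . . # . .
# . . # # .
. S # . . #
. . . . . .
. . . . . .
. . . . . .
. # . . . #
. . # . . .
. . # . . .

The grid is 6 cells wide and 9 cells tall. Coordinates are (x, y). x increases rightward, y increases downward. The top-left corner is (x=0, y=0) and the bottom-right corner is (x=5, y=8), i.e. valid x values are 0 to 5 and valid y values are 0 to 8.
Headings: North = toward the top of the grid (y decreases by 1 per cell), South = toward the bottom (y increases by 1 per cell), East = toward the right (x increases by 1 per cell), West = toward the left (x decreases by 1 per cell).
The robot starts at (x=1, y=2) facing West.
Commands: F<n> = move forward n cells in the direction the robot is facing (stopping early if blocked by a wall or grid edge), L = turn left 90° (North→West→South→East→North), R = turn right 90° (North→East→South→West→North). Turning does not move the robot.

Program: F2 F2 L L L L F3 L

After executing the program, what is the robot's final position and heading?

Answer: Final position: (x=0, y=2), facing South

Derivation:
Start: (x=1, y=2), facing West
  F2: move forward 1/2 (blocked), now at (x=0, y=2)
  F2: move forward 0/2 (blocked), now at (x=0, y=2)
  L: turn left, now facing South
  L: turn left, now facing East
  L: turn left, now facing North
  L: turn left, now facing West
  F3: move forward 0/3 (blocked), now at (x=0, y=2)
  L: turn left, now facing South
Final: (x=0, y=2), facing South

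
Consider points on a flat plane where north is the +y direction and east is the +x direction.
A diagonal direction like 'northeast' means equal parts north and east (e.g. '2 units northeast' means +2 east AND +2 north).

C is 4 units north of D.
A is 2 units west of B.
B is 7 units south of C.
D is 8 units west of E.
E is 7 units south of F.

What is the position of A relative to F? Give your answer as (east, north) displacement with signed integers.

Place F at the origin (east=0, north=0).
  E is 7 units south of F: delta (east=+0, north=-7); E at (east=0, north=-7).
  D is 8 units west of E: delta (east=-8, north=+0); D at (east=-8, north=-7).
  C is 4 units north of D: delta (east=+0, north=+4); C at (east=-8, north=-3).
  B is 7 units south of C: delta (east=+0, north=-7); B at (east=-8, north=-10).
  A is 2 units west of B: delta (east=-2, north=+0); A at (east=-10, north=-10).
Therefore A relative to F: (east=-10, north=-10).

Answer: A is at (east=-10, north=-10) relative to F.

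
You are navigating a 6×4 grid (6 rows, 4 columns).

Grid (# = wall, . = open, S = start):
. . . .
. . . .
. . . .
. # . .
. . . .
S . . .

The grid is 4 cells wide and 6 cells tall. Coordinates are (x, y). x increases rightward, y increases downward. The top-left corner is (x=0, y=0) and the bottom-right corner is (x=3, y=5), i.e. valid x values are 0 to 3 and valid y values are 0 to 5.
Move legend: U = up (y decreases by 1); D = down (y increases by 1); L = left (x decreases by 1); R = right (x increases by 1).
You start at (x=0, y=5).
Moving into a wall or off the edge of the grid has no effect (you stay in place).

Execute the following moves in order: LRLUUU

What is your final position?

Answer: Final position: (x=0, y=2)

Derivation:
Start: (x=0, y=5)
  L (left): blocked, stay at (x=0, y=5)
  R (right): (x=0, y=5) -> (x=1, y=5)
  L (left): (x=1, y=5) -> (x=0, y=5)
  U (up): (x=0, y=5) -> (x=0, y=4)
  U (up): (x=0, y=4) -> (x=0, y=3)
  U (up): (x=0, y=3) -> (x=0, y=2)
Final: (x=0, y=2)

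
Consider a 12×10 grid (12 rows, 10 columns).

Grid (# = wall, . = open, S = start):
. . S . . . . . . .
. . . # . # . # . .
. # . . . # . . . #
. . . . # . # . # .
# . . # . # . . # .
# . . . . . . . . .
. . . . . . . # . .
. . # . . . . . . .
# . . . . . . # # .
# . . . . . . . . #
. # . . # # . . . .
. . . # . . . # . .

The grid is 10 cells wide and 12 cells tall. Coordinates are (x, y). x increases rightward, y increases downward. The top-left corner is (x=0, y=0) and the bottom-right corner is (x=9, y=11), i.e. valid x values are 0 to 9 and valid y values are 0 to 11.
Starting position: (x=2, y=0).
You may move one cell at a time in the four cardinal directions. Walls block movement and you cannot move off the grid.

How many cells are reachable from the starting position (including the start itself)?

Answer: Reachable cells: 93

Derivation:
BFS flood-fill from (x=2, y=0):
  Distance 0: (x=2, y=0)
  Distance 1: (x=1, y=0), (x=3, y=0), (x=2, y=1)
  Distance 2: (x=0, y=0), (x=4, y=0), (x=1, y=1), (x=2, y=2)
  Distance 3: (x=5, y=0), (x=0, y=1), (x=4, y=1), (x=3, y=2), (x=2, y=3)
  Distance 4: (x=6, y=0), (x=0, y=2), (x=4, y=2), (x=1, y=3), (x=3, y=3), (x=2, y=4)
  Distance 5: (x=7, y=0), (x=6, y=1), (x=0, y=3), (x=1, y=4), (x=2, y=5)
  Distance 6: (x=8, y=0), (x=6, y=2), (x=1, y=5), (x=3, y=5), (x=2, y=6)
  Distance 7: (x=9, y=0), (x=8, y=1), (x=7, y=2), (x=4, y=5), (x=1, y=6), (x=3, y=6)
  Distance 8: (x=9, y=1), (x=8, y=2), (x=7, y=3), (x=4, y=4), (x=5, y=5), (x=0, y=6), (x=4, y=6), (x=1, y=7), (x=3, y=7)
  Distance 9: (x=7, y=4), (x=6, y=5), (x=5, y=6), (x=0, y=7), (x=4, y=7), (x=1, y=8), (x=3, y=8)
  Distance 10: (x=6, y=4), (x=7, y=5), (x=6, y=6), (x=5, y=7), (x=2, y=8), (x=4, y=8), (x=1, y=9), (x=3, y=9)
  Distance 11: (x=8, y=5), (x=6, y=7), (x=5, y=8), (x=2, y=9), (x=4, y=9), (x=3, y=10)
  Distance 12: (x=9, y=5), (x=8, y=6), (x=7, y=7), (x=6, y=8), (x=5, y=9), (x=2, y=10)
  Distance 13: (x=9, y=4), (x=9, y=6), (x=8, y=7), (x=6, y=9), (x=2, y=11)
  Distance 14: (x=9, y=3), (x=9, y=7), (x=7, y=9), (x=6, y=10), (x=1, y=11)
  Distance 15: (x=9, y=8), (x=8, y=9), (x=7, y=10), (x=0, y=11), (x=6, y=11)
  Distance 16: (x=0, y=10), (x=8, y=10), (x=5, y=11)
  Distance 17: (x=9, y=10), (x=4, y=11), (x=8, y=11)
  Distance 18: (x=9, y=11)
Total reachable: 93 (grid has 94 open cells total)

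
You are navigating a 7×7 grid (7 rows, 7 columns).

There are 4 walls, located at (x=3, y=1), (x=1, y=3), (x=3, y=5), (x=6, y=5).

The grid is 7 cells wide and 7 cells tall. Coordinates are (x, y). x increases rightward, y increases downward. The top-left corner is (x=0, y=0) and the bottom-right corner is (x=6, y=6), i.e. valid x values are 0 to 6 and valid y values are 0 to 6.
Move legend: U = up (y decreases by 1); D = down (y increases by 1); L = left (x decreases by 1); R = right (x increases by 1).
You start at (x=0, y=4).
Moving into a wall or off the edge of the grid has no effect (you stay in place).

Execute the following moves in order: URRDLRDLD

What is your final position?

Start: (x=0, y=4)
  U (up): (x=0, y=4) -> (x=0, y=3)
  R (right): blocked, stay at (x=0, y=3)
  R (right): blocked, stay at (x=0, y=3)
  D (down): (x=0, y=3) -> (x=0, y=4)
  L (left): blocked, stay at (x=0, y=4)
  R (right): (x=0, y=4) -> (x=1, y=4)
  D (down): (x=1, y=4) -> (x=1, y=5)
  L (left): (x=1, y=5) -> (x=0, y=5)
  D (down): (x=0, y=5) -> (x=0, y=6)
Final: (x=0, y=6)

Answer: Final position: (x=0, y=6)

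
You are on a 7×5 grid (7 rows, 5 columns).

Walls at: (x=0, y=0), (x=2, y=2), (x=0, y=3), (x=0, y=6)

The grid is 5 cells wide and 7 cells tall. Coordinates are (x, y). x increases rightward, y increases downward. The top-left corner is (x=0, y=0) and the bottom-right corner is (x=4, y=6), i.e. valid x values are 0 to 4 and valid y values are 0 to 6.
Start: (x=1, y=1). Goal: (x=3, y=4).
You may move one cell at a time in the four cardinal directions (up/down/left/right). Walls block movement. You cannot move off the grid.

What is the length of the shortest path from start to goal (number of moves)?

BFS from (x=1, y=1) until reaching (x=3, y=4):
  Distance 0: (x=1, y=1)
  Distance 1: (x=1, y=0), (x=0, y=1), (x=2, y=1), (x=1, y=2)
  Distance 2: (x=2, y=0), (x=3, y=1), (x=0, y=2), (x=1, y=3)
  Distance 3: (x=3, y=0), (x=4, y=1), (x=3, y=2), (x=2, y=3), (x=1, y=4)
  Distance 4: (x=4, y=0), (x=4, y=2), (x=3, y=3), (x=0, y=4), (x=2, y=4), (x=1, y=5)
  Distance 5: (x=4, y=3), (x=3, y=4), (x=0, y=5), (x=2, y=5), (x=1, y=6)  <- goal reached here
One shortest path (5 moves): (x=1, y=1) -> (x=2, y=1) -> (x=3, y=1) -> (x=3, y=2) -> (x=3, y=3) -> (x=3, y=4)

Answer: Shortest path length: 5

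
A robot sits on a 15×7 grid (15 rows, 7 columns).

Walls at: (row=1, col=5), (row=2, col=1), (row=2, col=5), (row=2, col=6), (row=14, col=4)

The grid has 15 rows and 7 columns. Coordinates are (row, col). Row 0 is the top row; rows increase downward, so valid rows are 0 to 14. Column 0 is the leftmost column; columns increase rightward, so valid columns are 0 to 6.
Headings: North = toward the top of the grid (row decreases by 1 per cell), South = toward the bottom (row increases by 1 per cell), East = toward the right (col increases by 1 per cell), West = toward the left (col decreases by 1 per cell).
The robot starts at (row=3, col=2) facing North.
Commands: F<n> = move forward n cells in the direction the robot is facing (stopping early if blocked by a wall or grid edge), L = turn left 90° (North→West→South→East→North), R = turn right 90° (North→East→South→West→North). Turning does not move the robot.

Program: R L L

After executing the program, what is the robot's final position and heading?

Answer: Final position: (row=3, col=2), facing West

Derivation:
Start: (row=3, col=2), facing North
  R: turn right, now facing East
  L: turn left, now facing North
  L: turn left, now facing West
Final: (row=3, col=2), facing West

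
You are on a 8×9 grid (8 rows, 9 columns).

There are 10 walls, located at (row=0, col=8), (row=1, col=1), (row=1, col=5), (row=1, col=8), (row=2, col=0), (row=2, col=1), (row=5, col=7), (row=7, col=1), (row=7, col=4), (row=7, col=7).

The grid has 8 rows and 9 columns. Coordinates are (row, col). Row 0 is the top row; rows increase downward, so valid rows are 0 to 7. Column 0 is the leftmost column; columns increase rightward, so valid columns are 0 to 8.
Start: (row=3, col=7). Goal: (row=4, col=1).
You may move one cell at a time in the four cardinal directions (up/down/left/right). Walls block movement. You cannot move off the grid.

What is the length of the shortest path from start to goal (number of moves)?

BFS from (row=3, col=7) until reaching (row=4, col=1):
  Distance 0: (row=3, col=7)
  Distance 1: (row=2, col=7), (row=3, col=6), (row=3, col=8), (row=4, col=7)
  Distance 2: (row=1, col=7), (row=2, col=6), (row=2, col=8), (row=3, col=5), (row=4, col=6), (row=4, col=8)
  Distance 3: (row=0, col=7), (row=1, col=6), (row=2, col=5), (row=3, col=4), (row=4, col=5), (row=5, col=6), (row=5, col=8)
  Distance 4: (row=0, col=6), (row=2, col=4), (row=3, col=3), (row=4, col=4), (row=5, col=5), (row=6, col=6), (row=6, col=8)
  Distance 5: (row=0, col=5), (row=1, col=4), (row=2, col=3), (row=3, col=2), (row=4, col=3), (row=5, col=4), (row=6, col=5), (row=6, col=7), (row=7, col=6), (row=7, col=8)
  Distance 6: (row=0, col=4), (row=1, col=3), (row=2, col=2), (row=3, col=1), (row=4, col=2), (row=5, col=3), (row=6, col=4), (row=7, col=5)
  Distance 7: (row=0, col=3), (row=1, col=2), (row=3, col=0), (row=4, col=1), (row=5, col=2), (row=6, col=3)  <- goal reached here
One shortest path (7 moves): (row=3, col=7) -> (row=3, col=6) -> (row=3, col=5) -> (row=3, col=4) -> (row=3, col=3) -> (row=3, col=2) -> (row=3, col=1) -> (row=4, col=1)

Answer: Shortest path length: 7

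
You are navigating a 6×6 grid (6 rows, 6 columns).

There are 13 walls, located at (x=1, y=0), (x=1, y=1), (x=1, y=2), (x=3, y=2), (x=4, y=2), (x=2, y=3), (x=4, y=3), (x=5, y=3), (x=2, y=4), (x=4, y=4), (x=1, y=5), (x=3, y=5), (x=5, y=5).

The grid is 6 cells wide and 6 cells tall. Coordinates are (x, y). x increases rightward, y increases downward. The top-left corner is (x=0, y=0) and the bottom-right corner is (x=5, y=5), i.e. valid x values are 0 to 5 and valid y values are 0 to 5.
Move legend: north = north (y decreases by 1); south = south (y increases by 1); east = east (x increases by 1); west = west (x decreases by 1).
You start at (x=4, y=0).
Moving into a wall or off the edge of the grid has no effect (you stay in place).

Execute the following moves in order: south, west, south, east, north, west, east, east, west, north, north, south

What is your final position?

Start: (x=4, y=0)
  south (south): (x=4, y=0) -> (x=4, y=1)
  west (west): (x=4, y=1) -> (x=3, y=1)
  south (south): blocked, stay at (x=3, y=1)
  east (east): (x=3, y=1) -> (x=4, y=1)
  north (north): (x=4, y=1) -> (x=4, y=0)
  west (west): (x=4, y=0) -> (x=3, y=0)
  east (east): (x=3, y=0) -> (x=4, y=0)
  east (east): (x=4, y=0) -> (x=5, y=0)
  west (west): (x=5, y=0) -> (x=4, y=0)
  north (north): blocked, stay at (x=4, y=0)
  north (north): blocked, stay at (x=4, y=0)
  south (south): (x=4, y=0) -> (x=4, y=1)
Final: (x=4, y=1)

Answer: Final position: (x=4, y=1)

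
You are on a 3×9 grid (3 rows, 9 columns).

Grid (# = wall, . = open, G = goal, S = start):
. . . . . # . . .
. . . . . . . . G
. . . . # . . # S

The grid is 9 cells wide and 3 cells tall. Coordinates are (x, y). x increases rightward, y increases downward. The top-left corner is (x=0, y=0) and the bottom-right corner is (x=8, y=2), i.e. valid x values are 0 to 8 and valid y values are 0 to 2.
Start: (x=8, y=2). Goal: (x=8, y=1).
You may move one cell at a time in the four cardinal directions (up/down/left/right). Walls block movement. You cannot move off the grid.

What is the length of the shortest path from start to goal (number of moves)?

Answer: Shortest path length: 1

Derivation:
BFS from (x=8, y=2) until reaching (x=8, y=1):
  Distance 0: (x=8, y=2)
  Distance 1: (x=8, y=1)  <- goal reached here
One shortest path (1 moves): (x=8, y=2) -> (x=8, y=1)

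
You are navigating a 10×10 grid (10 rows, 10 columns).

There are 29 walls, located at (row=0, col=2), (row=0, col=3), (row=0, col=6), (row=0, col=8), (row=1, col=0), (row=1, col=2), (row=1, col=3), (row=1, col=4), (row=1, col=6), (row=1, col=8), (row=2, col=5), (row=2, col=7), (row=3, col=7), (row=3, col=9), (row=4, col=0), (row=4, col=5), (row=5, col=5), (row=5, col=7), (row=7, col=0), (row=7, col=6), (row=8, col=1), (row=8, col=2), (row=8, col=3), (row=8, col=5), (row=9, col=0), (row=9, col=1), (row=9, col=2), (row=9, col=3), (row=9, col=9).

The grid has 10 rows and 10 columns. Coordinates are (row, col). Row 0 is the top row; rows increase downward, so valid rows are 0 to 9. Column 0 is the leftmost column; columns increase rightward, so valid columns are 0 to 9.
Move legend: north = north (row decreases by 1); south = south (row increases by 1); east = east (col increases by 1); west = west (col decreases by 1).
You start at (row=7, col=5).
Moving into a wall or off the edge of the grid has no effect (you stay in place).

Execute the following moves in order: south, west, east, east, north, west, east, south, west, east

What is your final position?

Start: (row=7, col=5)
  south (south): blocked, stay at (row=7, col=5)
  west (west): (row=7, col=5) -> (row=7, col=4)
  east (east): (row=7, col=4) -> (row=7, col=5)
  east (east): blocked, stay at (row=7, col=5)
  north (north): (row=7, col=5) -> (row=6, col=5)
  west (west): (row=6, col=5) -> (row=6, col=4)
  east (east): (row=6, col=4) -> (row=6, col=5)
  south (south): (row=6, col=5) -> (row=7, col=5)
  west (west): (row=7, col=5) -> (row=7, col=4)
  east (east): (row=7, col=4) -> (row=7, col=5)
Final: (row=7, col=5)

Answer: Final position: (row=7, col=5)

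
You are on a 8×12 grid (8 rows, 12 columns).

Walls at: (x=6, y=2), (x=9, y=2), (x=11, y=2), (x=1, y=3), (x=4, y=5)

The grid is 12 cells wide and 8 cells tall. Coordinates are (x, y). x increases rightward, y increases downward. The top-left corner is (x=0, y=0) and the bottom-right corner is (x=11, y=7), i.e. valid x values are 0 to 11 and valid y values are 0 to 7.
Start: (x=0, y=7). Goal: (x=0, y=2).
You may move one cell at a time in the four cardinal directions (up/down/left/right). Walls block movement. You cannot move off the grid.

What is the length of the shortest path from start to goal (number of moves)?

Answer: Shortest path length: 5

Derivation:
BFS from (x=0, y=7) until reaching (x=0, y=2):
  Distance 0: (x=0, y=7)
  Distance 1: (x=0, y=6), (x=1, y=7)
  Distance 2: (x=0, y=5), (x=1, y=6), (x=2, y=7)
  Distance 3: (x=0, y=4), (x=1, y=5), (x=2, y=6), (x=3, y=7)
  Distance 4: (x=0, y=3), (x=1, y=4), (x=2, y=5), (x=3, y=6), (x=4, y=7)
  Distance 5: (x=0, y=2), (x=2, y=4), (x=3, y=5), (x=4, y=6), (x=5, y=7)  <- goal reached here
One shortest path (5 moves): (x=0, y=7) -> (x=0, y=6) -> (x=0, y=5) -> (x=0, y=4) -> (x=0, y=3) -> (x=0, y=2)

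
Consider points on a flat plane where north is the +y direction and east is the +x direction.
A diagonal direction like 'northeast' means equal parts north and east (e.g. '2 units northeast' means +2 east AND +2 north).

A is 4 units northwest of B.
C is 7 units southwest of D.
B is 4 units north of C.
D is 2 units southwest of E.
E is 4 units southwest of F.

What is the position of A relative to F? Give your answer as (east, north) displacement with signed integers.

Answer: A is at (east=-17, north=-5) relative to F.

Derivation:
Place F at the origin (east=0, north=0).
  E is 4 units southwest of F: delta (east=-4, north=-4); E at (east=-4, north=-4).
  D is 2 units southwest of E: delta (east=-2, north=-2); D at (east=-6, north=-6).
  C is 7 units southwest of D: delta (east=-7, north=-7); C at (east=-13, north=-13).
  B is 4 units north of C: delta (east=+0, north=+4); B at (east=-13, north=-9).
  A is 4 units northwest of B: delta (east=-4, north=+4); A at (east=-17, north=-5).
Therefore A relative to F: (east=-17, north=-5).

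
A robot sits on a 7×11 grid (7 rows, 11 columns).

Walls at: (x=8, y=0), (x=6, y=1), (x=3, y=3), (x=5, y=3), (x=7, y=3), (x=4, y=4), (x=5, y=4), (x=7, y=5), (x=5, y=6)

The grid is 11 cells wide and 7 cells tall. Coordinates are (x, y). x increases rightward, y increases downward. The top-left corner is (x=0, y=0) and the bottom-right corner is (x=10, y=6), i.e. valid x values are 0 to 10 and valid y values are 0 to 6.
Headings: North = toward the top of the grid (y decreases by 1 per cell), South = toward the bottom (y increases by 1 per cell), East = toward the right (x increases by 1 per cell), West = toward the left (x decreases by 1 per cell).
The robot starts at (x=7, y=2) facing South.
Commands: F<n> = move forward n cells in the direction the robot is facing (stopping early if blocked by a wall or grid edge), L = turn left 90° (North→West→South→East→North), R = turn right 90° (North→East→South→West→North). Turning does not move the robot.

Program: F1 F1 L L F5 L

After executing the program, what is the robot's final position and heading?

Answer: Final position: (x=7, y=0), facing West

Derivation:
Start: (x=7, y=2), facing South
  F1: move forward 0/1 (blocked), now at (x=7, y=2)
  F1: move forward 0/1 (blocked), now at (x=7, y=2)
  L: turn left, now facing East
  L: turn left, now facing North
  F5: move forward 2/5 (blocked), now at (x=7, y=0)
  L: turn left, now facing West
Final: (x=7, y=0), facing West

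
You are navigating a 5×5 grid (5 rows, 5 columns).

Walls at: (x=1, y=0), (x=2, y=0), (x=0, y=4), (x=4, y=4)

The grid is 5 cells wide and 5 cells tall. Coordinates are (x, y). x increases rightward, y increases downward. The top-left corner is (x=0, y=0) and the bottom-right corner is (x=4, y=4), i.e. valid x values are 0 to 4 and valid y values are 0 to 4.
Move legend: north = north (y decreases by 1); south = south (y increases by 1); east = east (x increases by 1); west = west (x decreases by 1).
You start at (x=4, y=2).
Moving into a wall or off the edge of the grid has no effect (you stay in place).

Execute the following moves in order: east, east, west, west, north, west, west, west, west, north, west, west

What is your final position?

Answer: Final position: (x=0, y=0)

Derivation:
Start: (x=4, y=2)
  east (east): blocked, stay at (x=4, y=2)
  east (east): blocked, stay at (x=4, y=2)
  west (west): (x=4, y=2) -> (x=3, y=2)
  west (west): (x=3, y=2) -> (x=2, y=2)
  north (north): (x=2, y=2) -> (x=2, y=1)
  west (west): (x=2, y=1) -> (x=1, y=1)
  west (west): (x=1, y=1) -> (x=0, y=1)
  west (west): blocked, stay at (x=0, y=1)
  west (west): blocked, stay at (x=0, y=1)
  north (north): (x=0, y=1) -> (x=0, y=0)
  west (west): blocked, stay at (x=0, y=0)
  west (west): blocked, stay at (x=0, y=0)
Final: (x=0, y=0)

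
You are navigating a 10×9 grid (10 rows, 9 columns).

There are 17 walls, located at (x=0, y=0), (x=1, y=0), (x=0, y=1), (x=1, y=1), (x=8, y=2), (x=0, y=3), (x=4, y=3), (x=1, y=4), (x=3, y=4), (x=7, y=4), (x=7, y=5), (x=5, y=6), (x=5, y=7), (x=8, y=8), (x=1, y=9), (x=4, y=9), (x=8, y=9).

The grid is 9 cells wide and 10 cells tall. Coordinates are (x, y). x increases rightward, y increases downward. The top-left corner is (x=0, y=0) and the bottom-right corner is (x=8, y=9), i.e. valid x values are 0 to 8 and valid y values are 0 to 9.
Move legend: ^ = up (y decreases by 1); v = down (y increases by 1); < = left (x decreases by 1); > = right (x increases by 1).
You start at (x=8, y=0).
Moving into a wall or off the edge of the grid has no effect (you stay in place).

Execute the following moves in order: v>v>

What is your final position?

Answer: Final position: (x=8, y=1)

Derivation:
Start: (x=8, y=0)
  v (down): (x=8, y=0) -> (x=8, y=1)
  > (right): blocked, stay at (x=8, y=1)
  v (down): blocked, stay at (x=8, y=1)
  > (right): blocked, stay at (x=8, y=1)
Final: (x=8, y=1)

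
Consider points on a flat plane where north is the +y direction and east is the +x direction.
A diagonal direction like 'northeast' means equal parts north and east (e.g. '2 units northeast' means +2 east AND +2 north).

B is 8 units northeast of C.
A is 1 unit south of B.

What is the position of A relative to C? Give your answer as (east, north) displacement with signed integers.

Answer: A is at (east=8, north=7) relative to C.

Derivation:
Place C at the origin (east=0, north=0).
  B is 8 units northeast of C: delta (east=+8, north=+8); B at (east=8, north=8).
  A is 1 unit south of B: delta (east=+0, north=-1); A at (east=8, north=7).
Therefore A relative to C: (east=8, north=7).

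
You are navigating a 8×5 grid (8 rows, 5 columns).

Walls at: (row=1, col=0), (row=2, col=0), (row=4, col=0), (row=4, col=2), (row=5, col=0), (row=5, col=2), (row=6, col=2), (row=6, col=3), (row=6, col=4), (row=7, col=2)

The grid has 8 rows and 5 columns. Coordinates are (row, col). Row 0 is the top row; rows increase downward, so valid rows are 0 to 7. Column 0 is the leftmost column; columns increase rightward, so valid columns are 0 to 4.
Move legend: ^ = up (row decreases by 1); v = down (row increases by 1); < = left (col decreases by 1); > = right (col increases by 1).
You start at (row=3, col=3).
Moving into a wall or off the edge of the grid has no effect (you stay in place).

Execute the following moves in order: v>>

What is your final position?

Start: (row=3, col=3)
  v (down): (row=3, col=3) -> (row=4, col=3)
  > (right): (row=4, col=3) -> (row=4, col=4)
  > (right): blocked, stay at (row=4, col=4)
Final: (row=4, col=4)

Answer: Final position: (row=4, col=4)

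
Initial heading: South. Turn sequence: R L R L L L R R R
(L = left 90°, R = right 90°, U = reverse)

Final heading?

Answer: Final heading: West

Derivation:
Start: South
  R (right (90° clockwise)) -> West
  L (left (90° counter-clockwise)) -> South
  R (right (90° clockwise)) -> West
  L (left (90° counter-clockwise)) -> South
  L (left (90° counter-clockwise)) -> East
  L (left (90° counter-clockwise)) -> North
  R (right (90° clockwise)) -> East
  R (right (90° clockwise)) -> South
  R (right (90° clockwise)) -> West
Final: West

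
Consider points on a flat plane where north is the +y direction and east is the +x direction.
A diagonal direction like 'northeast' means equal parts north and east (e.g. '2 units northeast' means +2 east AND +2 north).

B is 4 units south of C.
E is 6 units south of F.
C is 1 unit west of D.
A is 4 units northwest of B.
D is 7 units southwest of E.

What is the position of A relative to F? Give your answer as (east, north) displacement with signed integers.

Place F at the origin (east=0, north=0).
  E is 6 units south of F: delta (east=+0, north=-6); E at (east=0, north=-6).
  D is 7 units southwest of E: delta (east=-7, north=-7); D at (east=-7, north=-13).
  C is 1 unit west of D: delta (east=-1, north=+0); C at (east=-8, north=-13).
  B is 4 units south of C: delta (east=+0, north=-4); B at (east=-8, north=-17).
  A is 4 units northwest of B: delta (east=-4, north=+4); A at (east=-12, north=-13).
Therefore A relative to F: (east=-12, north=-13).

Answer: A is at (east=-12, north=-13) relative to F.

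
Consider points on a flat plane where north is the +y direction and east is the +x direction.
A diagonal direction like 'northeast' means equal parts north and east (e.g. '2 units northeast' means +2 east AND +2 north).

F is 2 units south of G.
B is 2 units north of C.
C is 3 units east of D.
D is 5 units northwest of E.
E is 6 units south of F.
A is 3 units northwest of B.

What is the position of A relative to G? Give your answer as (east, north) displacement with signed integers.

Place G at the origin (east=0, north=0).
  F is 2 units south of G: delta (east=+0, north=-2); F at (east=0, north=-2).
  E is 6 units south of F: delta (east=+0, north=-6); E at (east=0, north=-8).
  D is 5 units northwest of E: delta (east=-5, north=+5); D at (east=-5, north=-3).
  C is 3 units east of D: delta (east=+3, north=+0); C at (east=-2, north=-3).
  B is 2 units north of C: delta (east=+0, north=+2); B at (east=-2, north=-1).
  A is 3 units northwest of B: delta (east=-3, north=+3); A at (east=-5, north=2).
Therefore A relative to G: (east=-5, north=2).

Answer: A is at (east=-5, north=2) relative to G.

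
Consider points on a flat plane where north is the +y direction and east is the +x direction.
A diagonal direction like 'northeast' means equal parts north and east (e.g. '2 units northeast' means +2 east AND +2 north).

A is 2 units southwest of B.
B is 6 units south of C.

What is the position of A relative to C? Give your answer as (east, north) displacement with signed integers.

Answer: A is at (east=-2, north=-8) relative to C.

Derivation:
Place C at the origin (east=0, north=0).
  B is 6 units south of C: delta (east=+0, north=-6); B at (east=0, north=-6).
  A is 2 units southwest of B: delta (east=-2, north=-2); A at (east=-2, north=-8).
Therefore A relative to C: (east=-2, north=-8).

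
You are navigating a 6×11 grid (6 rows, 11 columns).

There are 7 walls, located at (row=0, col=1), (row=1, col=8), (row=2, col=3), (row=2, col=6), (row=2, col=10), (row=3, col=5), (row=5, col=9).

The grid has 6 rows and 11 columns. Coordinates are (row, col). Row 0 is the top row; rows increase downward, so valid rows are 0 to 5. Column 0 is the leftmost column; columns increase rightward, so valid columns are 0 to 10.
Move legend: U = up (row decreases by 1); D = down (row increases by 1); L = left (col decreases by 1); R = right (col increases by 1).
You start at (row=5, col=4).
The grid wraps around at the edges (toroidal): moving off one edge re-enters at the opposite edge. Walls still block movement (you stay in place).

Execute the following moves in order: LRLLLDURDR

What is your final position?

Start: (row=5, col=4)
  L (left): (row=5, col=4) -> (row=5, col=3)
  R (right): (row=5, col=3) -> (row=5, col=4)
  L (left): (row=5, col=4) -> (row=5, col=3)
  L (left): (row=5, col=3) -> (row=5, col=2)
  L (left): (row=5, col=2) -> (row=5, col=1)
  D (down): blocked, stay at (row=5, col=1)
  U (up): (row=5, col=1) -> (row=4, col=1)
  R (right): (row=4, col=1) -> (row=4, col=2)
  D (down): (row=4, col=2) -> (row=5, col=2)
  R (right): (row=5, col=2) -> (row=5, col=3)
Final: (row=5, col=3)

Answer: Final position: (row=5, col=3)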